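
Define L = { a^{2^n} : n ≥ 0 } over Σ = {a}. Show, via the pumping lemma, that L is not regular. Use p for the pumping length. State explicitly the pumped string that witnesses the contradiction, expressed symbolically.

a^{2^p+k}

Assume L is regular. Let p be the pumping length given by the pumping lemma.
Take w = a^{2^p} ∈ L with |w| = 2^p ≥ p.
The pumping lemma gives a decomposition w = xyz where |xy| ≤ p and y is nonempty.
Then y = a^k for some k with 1 ≤ k ≤ p.
Pump with i = 2: xy^2z = a^{2^p+k}. Since 1 ≤ k ≤ p < 2^p, we have 2^p < 2^p+k < 2^{p+1}, so 2^p+k is not a power of 2. So xy^2z ∉ L.
Contradiction. Therefore L is not regular.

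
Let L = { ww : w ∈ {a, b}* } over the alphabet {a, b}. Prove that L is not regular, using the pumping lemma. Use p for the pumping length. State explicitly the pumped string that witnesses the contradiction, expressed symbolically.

a^{p+k} b^p a^p b^p

Assume L is regular. Let p be the pumping length given by the pumping lemma.
Take w = a^p b^p a^p b^p = uu where u = a^pb^p; then w ∈ L and |w| = 4p ≥ p.
The pumping lemma gives a decomposition w = xyz where |xy| ≤ p and |y| ≥ 1.
The first p characters of w are a's, so xy (and hence y) consists only of a's. Write y = a^k, 1 ≤ k ≤ p.
Pump with i = 2: xy^2z = a^{p+k} b^p a^p b^p, of length 4p+k. Suppose this equals vv. The string starts with a and ends with b, so v does too; thus the boundary between the two copies of v is a b→a transition. There is exactly one such transition, at position 2p+k, so |v| = 2p+k and |vv| = 4p+2k ≠ 4p+k since k ≥ 1. So xy^2z ∉ L.
This is a contradiction; hence L is not regular.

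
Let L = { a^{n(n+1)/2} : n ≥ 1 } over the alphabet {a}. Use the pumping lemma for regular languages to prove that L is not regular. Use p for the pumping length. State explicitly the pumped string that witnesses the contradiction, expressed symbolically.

Suppose for contradiction that L is regular, and let p be the pumping length.
Take w = a^{p(p+1)/2} ∈ L with |w| = p(p+1)/2 ≥ p.
By the pumping lemma, w = xyz with |xy| ≤ p and |y| ≥ 1.
Then y = a^k for some k with 1 ≤ k ≤ p.
Pump with i = 2: xy^2z = a^{p(p+1)/2+k}. Since 1 ≤ k ≤ p, p(p+1)/2 < p(p+1)/2+k ≤ p(p+1)/2+p < (p+1)(p+2)/2, so p(p+1)/2+k is strictly between consecutive triangular numbers. So xy^2z ∉ L.
This contradicts the pumping lemma, so L is not regular.

a^{p(p+1)/2+k}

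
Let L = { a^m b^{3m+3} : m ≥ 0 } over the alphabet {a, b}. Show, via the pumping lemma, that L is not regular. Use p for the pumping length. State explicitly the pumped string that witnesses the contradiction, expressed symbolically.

Toward a contradiction, assume L is regular with pumping length p.
Choose w = a^p b^{3p+3}, which is in L with |w| = 4p+3 ≥ p.
Write w = xyz as guaranteed by the lemma, with |xy| ≤ p and |y| ≥ 1.
The first p characters of w are a's, so xy (and hence y) consists only of a's. Write y = a^k, 1 ≤ k ≤ p.
Pump with i = 2: xy^2z = a^{p+k} b^{3p+3}. For this to lie in L we would need 3p+3 = 3(p+k)+3, which forces k = 0. But k ≥ 1, so xy^2z ∉ L.
This is a contradiction; hence L is not regular.

a^{p+k} b^{3p+3}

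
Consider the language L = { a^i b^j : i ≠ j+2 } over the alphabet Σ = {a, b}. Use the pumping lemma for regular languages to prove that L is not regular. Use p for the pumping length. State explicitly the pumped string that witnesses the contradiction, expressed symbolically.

Assume L is regular; let p be its pumping constant.
Choose w = a^p b^{p+p!-2}. Since p ≠ (p+p!-2)+2 = p+p!, w ∈ L; and |w| ≥ p.
The pumping lemma gives a decomposition w = xyz where |xy| ≤ p and |y| > 0.
Since the first p symbols of w are all a's and |xy| ≤ p, y lies entirely in the leading a-block: y = a^k for some k with 1 ≤ k ≤ p.
Since 1 ≤ k ≤ p, k divides p!; set t = 1 + p!/k. Then xy^t z has p + (p!/k)·k = p + p! copies of a. Now the a-count is p+p! and (b-count)+2 = (p+p!-2)+2 = p+p!, so i ≠ j+2 fails. So xy^t z = a^{p+p!} b^{p+p!-2} ∉ L.
Contradiction. Therefore L is not regular.

a^{p+p!} b^{p+p!-2}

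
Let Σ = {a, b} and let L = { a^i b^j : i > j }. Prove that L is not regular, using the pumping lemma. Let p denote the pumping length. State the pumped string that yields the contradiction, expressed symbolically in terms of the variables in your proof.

a^{p+1-k} b^p

Toward a contradiction, assume L is regular with pumping length p.
Choose w = a^{p+1} b^p ∈ L, with |w| = 2p+1 ≥ p.
The pumping lemma gives a decomposition w = xyz where |xy| ≤ p and |y| > 0.
Since the first p symbols of w are all a's and |xy| ≤ p, y lies entirely in the leading a-block: y = a^k for some k with 1 ≤ k ≤ p.
Consider xy^0z = xz = a^{p+1-k} b^p. Since k ≥ 1, the a-count p+1-k is at most p, so i > j fails; thus xz ∉ L.
Contradiction. Therefore L is not regular.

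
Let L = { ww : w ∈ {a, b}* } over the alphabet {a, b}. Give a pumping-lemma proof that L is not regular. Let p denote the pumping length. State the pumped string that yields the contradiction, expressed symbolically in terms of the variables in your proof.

a^{p+k} b^p a^p b^p

Assume L is regular; let p be its pumping constant.
Take w = a^p b^p a^p b^p = uu where u = a^pb^p; then w ∈ L and |w| = 4p ≥ p.
By the pumping lemma, w = xyz with |xy| ≤ p and |y| > 0.
Since the first p symbols of w are all a's and |xy| ≤ p, y lies entirely in the leading a-block: y = a^k for some k with 1 ≤ k ≤ p.
Pump with i = 2: xy^2z = a^{p+k} b^p a^p b^p, of length 4p+k. Suppose this equals vv. The string starts with a and ends with b, so v does too; thus the boundary between the two copies of v is a b→a transition. There is exactly one such transition, at position 2p+k, so |v| = 2p+k and |vv| = 4p+2k ≠ 4p+k since k ≥ 1. So xy^2z ∉ L.
Contradiction. Therefore L is not regular.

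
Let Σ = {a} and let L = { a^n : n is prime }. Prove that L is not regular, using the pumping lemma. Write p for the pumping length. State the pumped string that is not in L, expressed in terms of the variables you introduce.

Suppose for contradiction that L is regular, and let p be the pumping length.
Let q be a prime with q ≥ p+2 (infinitely many primes exist), and take w = a^q ∈ L with |w| = q ≥ p.
Write w = xyz as guaranteed by the lemma, with |xy| ≤ p and |y| ≥ 1.
Then y = a^k for some k with 1 ≤ k ≤ p.
Since 1 ≤ k ≤ p, |xz| = q-k. Pump with i = q+1: |xy^{q+1}z| = (q-k)+(q+1)k = q+qk = q(1+k), which is composite (both factors ≥ 2). So xy^{q+1}z = a^{q(1+k)} ∉ L.
This is a contradiction; hence L is not regular.

a^{q(1+k)}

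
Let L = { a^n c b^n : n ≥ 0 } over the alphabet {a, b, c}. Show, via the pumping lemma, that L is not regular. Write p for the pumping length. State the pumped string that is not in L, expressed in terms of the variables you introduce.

a^{p+k} c b^p

Toward a contradiction, assume L is regular with pumping length p.
Take w = a^p c b^p ∈ L with |w| = 2p+1 ≥ p.
By the pumping lemma, w = xyz with |xy| ≤ p and y is nonempty.
The first p characters of w are a's, so xy (and hence y) consists only of a's. Write y = a^k, 1 ≤ k ≤ p.
Pump with i = 2: xy^2z = a^{p+k} c b^p, which would require p+k = p. But k ≥ 1, so xy^2z ∉ L.
This is a contradiction; hence L is not regular.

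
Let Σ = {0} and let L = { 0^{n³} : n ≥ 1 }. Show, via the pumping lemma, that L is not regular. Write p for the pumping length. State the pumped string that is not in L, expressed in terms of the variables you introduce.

Suppose for contradiction that L is regular, and let p be the pumping length.
Take w = 0^{p³} ∈ L with |w| = p³ ≥ p.
The pumping lemma gives a decomposition w = xyz where |xy| ≤ p and |y| ≥ 1.
Then y = 0^k for some k with 1 ≤ k ≤ p.
Pump with i = 2: xy^2z = 0^{p³+k}. Since 1 ≤ k ≤ p, p³ < p³+k ≤ p³+p < p³+3p²+3p+1 = (p+1)³, so p³+k is not a perfect cube. So xy^2z ∉ L.
This is a contradiction; hence L is not regular.

0^{p³+k}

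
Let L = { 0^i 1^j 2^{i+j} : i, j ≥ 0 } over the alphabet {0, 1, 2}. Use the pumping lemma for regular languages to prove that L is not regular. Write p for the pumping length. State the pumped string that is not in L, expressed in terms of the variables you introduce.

Suppose for contradiction that L is regular, and let p be the pumping length.
Take w = 0^p 1^p 2^{2p} ∈ L (with i=j=p, i+j=2p), |w| = 4p ≥ p.
The pumping lemma gives a decomposition w = xyz where |xy| ≤ p and |y| ≥ 1.
Since the first p symbols of w are all 0's and |xy| ≤ p, y lies entirely in the leading 0-block: y = 0^k for some k with 1 ≤ k ≤ p.
Consider xy^2z = 0^{p+k} 1^p 2^{2p}. Now the 0- and 1-counts sum to 2p+k, but the 2-count is 2p ≠ 2p+k. So xy^2z ∉ L.
This contradicts the pumping lemma, so L is not regular.

0^{p+k} 1^p 2^{2p}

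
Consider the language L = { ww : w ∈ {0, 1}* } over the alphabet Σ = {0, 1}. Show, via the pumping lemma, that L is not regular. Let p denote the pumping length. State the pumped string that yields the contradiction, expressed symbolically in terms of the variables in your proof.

Assume L is regular. Let p be the pumping length given by the pumping lemma.
Take w = 0^p 1^p 0^p 1^p = uu where u = 0^p1^p; then w ∈ L and |w| = 4p ≥ p.
By the pumping lemma, w = xyz with |xy| ≤ p and y is nonempty.
The first p characters of w are 0's, so xy (and hence y) consists only of 0's. Write y = 0^k, 1 ≤ k ≤ p.
Pump with i = 2: xy^2z = 0^{p+k} 1^p 0^p 1^p, of length 4p+k. Suppose this equals vv. The string starts with 0 and ends with 1, so v does too; thus the boundary between the two copies of v is a 1→0 transition. There is exactly one such transition, at position 2p+k, so |v| = 2p+k and |vv| = 4p+2k ≠ 4p+k since k ≥ 1. So xy^2z ∉ L.
Contradiction. Therefore L is not regular.

0^{p+k} 1^p 0^p 1^p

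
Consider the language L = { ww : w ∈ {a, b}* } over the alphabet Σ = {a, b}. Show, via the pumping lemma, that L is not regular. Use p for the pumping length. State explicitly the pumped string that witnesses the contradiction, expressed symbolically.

a^{p+k} b^p a^p b^p

Assume L is regular; let p be its pumping constant.
Take w = a^p b^p a^p b^p = uu where u = a^pb^p; then w ∈ L and |w| = 4p ≥ p.
The pumping lemma gives a decomposition w = xyz where |xy| ≤ p and |y| > 0.
Since the first p symbols of w are all a's and |xy| ≤ p, y lies entirely in the leading a-block: y = a^k for some k with 1 ≤ k ≤ p.
Pump with i = 2: xy^2z = a^{p+k} b^p a^p b^p, of length 4p+k. Suppose this equals vv. The string starts with a and ends with b, so v does too; thus the boundary between the two copies of v is a b→a transition. There is exactly one such transition, at position 2p+k, so |v| = 2p+k and |vv| = 4p+2k ≠ 4p+k since k ≥ 1. So xy^2z ∉ L.
This contradicts the pumping lemma, so L is not regular.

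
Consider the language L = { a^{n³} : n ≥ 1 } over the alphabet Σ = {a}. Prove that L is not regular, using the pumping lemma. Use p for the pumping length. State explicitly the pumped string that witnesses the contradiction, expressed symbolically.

a^{p³+k}

Suppose for contradiction that L is regular, and let p be the pumping length.
Take w = a^{p³} ∈ L with |w| = p³ ≥ p.
The pumping lemma gives a decomposition w = xyz where |xy| ≤ p and |y| ≥ 1.
Then y = a^k for some k with 1 ≤ k ≤ p.
Pump with i = 2: xy^2z = a^{p³+k}. Since 1 ≤ k ≤ p, p³ < p³+k ≤ p³+p < p³+3p²+3p+1 = (p+1)³, so p³+k is not a perfect cube. So xy^2z ∉ L.
This is a contradiction; hence L is not regular.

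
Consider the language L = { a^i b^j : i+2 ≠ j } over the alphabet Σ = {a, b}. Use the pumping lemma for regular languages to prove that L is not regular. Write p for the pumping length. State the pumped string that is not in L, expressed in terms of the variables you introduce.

a^{p+p!} b^{p+p!+2}

Suppose for contradiction that L is regular, and let p be the pumping length.
Choose w = a^p b^{p+p!+2}. Since p ≠ (p+p!+2)-2 = p+p!, w ∈ L; and |w| ≥ p.
Write w = xyz as guaranteed by the lemma, with |xy| ≤ p and |y| > 0.
Since the first p symbols of w are all a's and |xy| ≤ p, y lies entirely in the leading a-block: y = a^k for some k with 1 ≤ k ≤ p.
Since 1 ≤ k ≤ p, k divides p!; set t = 1 + p!/k. Then xy^t z has p + (p!/k)·k = p + p! copies of a. Now the a-count is p+p! and (b-count)-2 = (p+p!+2)-2 = p+p!, so i+2 ≠ j fails. So xy^t z = a^{p+p!} b^{p+p!+2} ∉ L.
This contradicts the pumping lemma, so L is not regular.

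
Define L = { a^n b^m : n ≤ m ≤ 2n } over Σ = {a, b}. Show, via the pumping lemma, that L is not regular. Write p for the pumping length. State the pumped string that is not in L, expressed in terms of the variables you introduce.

Suppose for contradiction that L is regular, and let p be the pumping length.
Take w = a^p b^p ∈ L (since p ≤ p ≤ 2p), with |w| = 2p ≥ p.
Write w = xyz as guaranteed by the lemma, with |xy| ≤ p and |y| > 0.
The first p characters of w are a's, so xy (and hence y) consists only of a's. Write y = a^k, 1 ≤ k ≤ p.
Pump with i = 2: xy^2z = a^{p+k} b^p. Now n = p+k > p = m, so the condition n ≤ m fails. Thus xy^2z ∉ L.
Contradiction. Therefore L is not regular.

a^{p+k} b^p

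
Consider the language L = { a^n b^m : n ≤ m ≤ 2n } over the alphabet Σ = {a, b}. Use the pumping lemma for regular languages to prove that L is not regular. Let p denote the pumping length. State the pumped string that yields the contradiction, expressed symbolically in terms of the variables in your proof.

Suppose for contradiction that L is regular, and let p be the pumping length.
Take w = a^p b^p ∈ L (since p ≤ p ≤ 2p), with |w| = 2p ≥ p.
The pumping lemma gives a decomposition w = xyz where |xy| ≤ p and |y| > 0.
The first p characters of w are a's, so xy (and hence y) consists only of a's. Write y = a^k, 1 ≤ k ≤ p.
Pump with i = 2: xy^2z = a^{p+k} b^p. Now n = p+k > p = m, so the condition n ≤ m fails. Thus xy^2z ∉ L.
This is a contradiction; hence L is not regular.

a^{p+k} b^p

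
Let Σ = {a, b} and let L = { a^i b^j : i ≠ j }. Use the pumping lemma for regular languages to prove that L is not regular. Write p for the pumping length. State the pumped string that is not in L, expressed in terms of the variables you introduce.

Toward a contradiction, assume L is regular with pumping length p.
Choose w = a^p b^{p+p!}. Since p ≠ p+p!, w ∈ L; and |w| ≥ p.
Write w = xyz as guaranteed by the lemma, with |xy| ≤ p and |y| > 0.
The first p characters of w are a's, so xy (and hence y) consists only of a's. Write y = a^k, 1 ≤ k ≤ p.
Since 1 ≤ k ≤ p, k divides p!; set t = 1 + p!/k. Then xy^t z has p + (p!/k)·k = p + p! copies of a. Now the a-count equals the b-count, so i ≠ j fails. So xy^t z = a^{p+p!} b^{p+p!} ∉ L.
Contradiction. Therefore L is not regular.

a^{p+p!} b^{p+p!}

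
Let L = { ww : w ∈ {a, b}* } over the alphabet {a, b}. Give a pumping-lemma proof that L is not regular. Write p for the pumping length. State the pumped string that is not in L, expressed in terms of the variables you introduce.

a^{p+k} b^p a^p b^p

Assume L is regular; let p be its pumping constant.
Take w = a^p b^p a^p b^p = uu where u = a^pb^p; then w ∈ L and |w| = 4p ≥ p.
The pumping lemma gives a decomposition w = xyz where |xy| ≤ p and |y| ≥ 1.
Since the first p symbols of w are all a's and |xy| ≤ p, y lies entirely in the leading a-block: y = a^k for some k with 1 ≤ k ≤ p.
Pump with i = 2: xy^2z = a^{p+k} b^p a^p b^p, of length 4p+k. Suppose this equals vv. The string starts with a and ends with b, so v does too; thus the boundary between the two copies of v is a b→a transition. There is exactly one such transition, at position 2p+k, so |v| = 2p+k and |vv| = 4p+2k ≠ 4p+k since k ≥ 1. So xy^2z ∉ L.
This is a contradiction; hence L is not regular.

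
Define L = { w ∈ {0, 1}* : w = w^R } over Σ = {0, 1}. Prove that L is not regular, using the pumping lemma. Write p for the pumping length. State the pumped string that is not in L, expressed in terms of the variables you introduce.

0^{p+k} 1 0^p

Assume L is regular. Let p be the pumping length given by the pumping lemma.
Take w = 0^p 1 0^p, a palindrome of length 2p+1 ≥ p.
Write w = xyz as guaranteed by the lemma, with |xy| ≤ p and |y| > 0.
Since the first p symbols of w are all 0's and |xy| ≤ p, y lies entirely in the leading 0-block: y = 0^k for some k with 1 ≤ k ≤ p.
Pump with i = 2: xy^2z = 0^{p+k} 1 0^p. Its reverse is 0^p 1 0^{p+k}, which differs from xy^2z since k ≥ 1. So xy^2z is not a palindrome and xy^2z ∉ L.
Contradiction. Therefore L is not regular.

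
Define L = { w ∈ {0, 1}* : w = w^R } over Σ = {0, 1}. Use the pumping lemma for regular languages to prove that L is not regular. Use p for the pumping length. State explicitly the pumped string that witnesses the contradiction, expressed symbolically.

0^{p+k} 1 0^p

Toward a contradiction, assume L is regular with pumping length p.
Take w = 0^p 1 0^p, a palindrome of length 2p+1 ≥ p.
Write w = xyz as guaranteed by the lemma, with |xy| ≤ p and |y| ≥ 1.
Since the first p symbols of w are all 0's and |xy| ≤ p, y lies entirely in the leading 0-block: y = 0^k for some k with 1 ≤ k ≤ p.
Pump with i = 2: xy^2z = 0^{p+k} 1 0^p. Its reverse is 0^p 1 0^{p+k}, which differs from xy^2z since k ≥ 1. So xy^2z is not a palindrome and xy^2z ∉ L.
This contradicts the pumping lemma, so L is not regular.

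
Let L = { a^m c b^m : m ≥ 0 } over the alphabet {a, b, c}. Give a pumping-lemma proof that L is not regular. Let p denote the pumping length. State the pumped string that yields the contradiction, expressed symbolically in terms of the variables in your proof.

a^{p+k} c b^p

Toward a contradiction, assume L is regular with pumping length p.
Take w = a^p c b^p ∈ L with |w| = 2p+1 ≥ p.
The pumping lemma gives a decomposition w = xyz where |xy| ≤ p and |y| ≥ 1.
Since the first p symbols of w are all a's and |xy| ≤ p, y lies entirely in the leading a-block: y = a^k for some k with 1 ≤ k ≤ p.
Pump with i = 2: xy^2z = a^{p+k} c b^p, which would require p+k = p. But k ≥ 1, so xy^2z ∉ L.
This contradicts the pumping lemma, so L is not regular.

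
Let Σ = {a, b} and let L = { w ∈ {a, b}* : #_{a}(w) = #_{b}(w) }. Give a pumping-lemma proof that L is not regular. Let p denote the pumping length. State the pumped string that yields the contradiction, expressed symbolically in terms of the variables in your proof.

Toward a contradiction, assume L is regular with pumping length p.
Choose w = a^p b^p ∈ L with |w| = 2p ≥ p.
By the pumping lemma, w = xyz with |xy| ≤ p and |y| > 0.
Because |xy| ≤ p and w begins with p copies of a, we have y = a^k with 1 ≤ k ≤ p.
Pump with i = 2: xy^2z = a^{p+k} b^p has p+k occurrences of a but only p of b. Since k ≥ 1 the counts differ, so xy^2z ∉ L.
Contradiction. Therefore L is not regular.

a^{p+k} b^p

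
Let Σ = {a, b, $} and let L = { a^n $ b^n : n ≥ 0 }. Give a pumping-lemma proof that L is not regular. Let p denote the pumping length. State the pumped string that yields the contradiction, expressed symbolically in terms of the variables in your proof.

Toward a contradiction, assume L is regular with pumping length p.
Take w = a^p $ b^p ∈ L with |w| = 2p+1 ≥ p.
By the pumping lemma, w = xyz with |xy| ≤ p and |y| > 0.
Because |xy| ≤ p and w begins with p copies of a, we have y = a^k with 1 ≤ k ≤ p.
Pump with i = 2: xy^2z = a^{p+k} $ b^p, which would require p+k = p. But k ≥ 1, so xy^2z ∉ L.
This contradicts the pumping lemma, so L is not regular.

a^{p+k} $ b^p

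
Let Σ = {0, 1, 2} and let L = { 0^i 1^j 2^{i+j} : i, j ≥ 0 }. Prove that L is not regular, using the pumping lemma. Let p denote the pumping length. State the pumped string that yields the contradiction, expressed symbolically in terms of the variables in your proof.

0^{p+k} 1^p 2^{2p}

Toward a contradiction, assume L is regular with pumping length p.
Take w = 0^p 1^p 2^{2p} ∈ L (with i=j=p, i+j=2p), |w| = 4p ≥ p.
The pumping lemma gives a decomposition w = xyz where |xy| ≤ p and |y| > 0.
Since the first p symbols of w are all 0's and |xy| ≤ p, y lies entirely in the leading 0-block: y = 0^k for some k with 1 ≤ k ≤ p.
Consider xy^2z = 0^{p+k} 1^p 2^{2p}. Now the 0- and 1-counts sum to 2p+k, but the 2-count is 2p ≠ 2p+k. So xy^2z ∉ L.
This is a contradiction; hence L is not regular.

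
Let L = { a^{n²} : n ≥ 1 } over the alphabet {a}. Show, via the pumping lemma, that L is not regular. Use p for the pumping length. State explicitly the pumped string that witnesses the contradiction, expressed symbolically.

a^{p²+k}

Toward a contradiction, assume L is regular with pumping length p.
Take w = a^{p²} ∈ L with |w| = p² ≥ p.
Write w = xyz as guaranteed by the lemma, with |xy| ≤ p and |y| > 0.
Then y = a^k for some k with 1 ≤ k ≤ p.
Pump with i = 2: xy^2z = a^{p²+k}. Since 1 ≤ k ≤ p, p² < p²+k ≤ p²+p < (p+1)², so p²+k lies strictly between consecutive squares and is not a perfect square. So xy^2z ∉ L.
This contradicts the pumping lemma, so L is not regular.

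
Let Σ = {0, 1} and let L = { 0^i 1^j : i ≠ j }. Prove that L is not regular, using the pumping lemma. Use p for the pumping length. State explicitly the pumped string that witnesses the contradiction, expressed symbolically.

0^{p+p!} 1^{p+p!}

Assume L is regular. Let p be the pumping length given by the pumping lemma.
Choose w = 0^p 1^{p+p!}. Since p ≠ p+p!, w ∈ L; and |w| ≥ p.
The pumping lemma gives a decomposition w = xyz where |xy| ≤ p and |y| > 0.
Since the first p symbols of w are all 0's and |xy| ≤ p, y lies entirely in the leading 0-block: y = 0^k for some k with 1 ≤ k ≤ p.
Since 1 ≤ k ≤ p, k divides p!; set t = 1 + p!/k. Then xy^t z has p + (p!/k)·k = p + p! copies of 0. Now the 0-count equals the 1-count, so i ≠ j fails. So xy^t z = 0^{p+p!} 1^{p+p!} ∉ L.
Contradiction. Therefore L is not regular.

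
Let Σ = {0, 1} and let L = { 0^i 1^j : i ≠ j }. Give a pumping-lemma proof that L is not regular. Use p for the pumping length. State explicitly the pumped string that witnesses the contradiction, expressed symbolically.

0^{p+p!} 1^{p+p!}

Toward a contradiction, assume L is regular with pumping length p.
Choose w = 0^p 1^{p+p!}. Since p ≠ p+p!, w ∈ L; and |w| ≥ p.
The pumping lemma gives a decomposition w = xyz where |xy| ≤ p and |y| ≥ 1.
The first p characters of w are 0's, so xy (and hence y) consists only of 0's. Write y = 0^k, 1 ≤ k ≤ p.
Since 1 ≤ k ≤ p, k divides p!; set t = 1 + p!/k. Then xy^t z has p + (p!/k)·k = p + p! copies of 0. Now the 0-count equals the 1-count, so i ≠ j fails. So xy^t z = 0^{p+p!} 1^{p+p!} ∉ L.
Contradiction. Therefore L is not regular.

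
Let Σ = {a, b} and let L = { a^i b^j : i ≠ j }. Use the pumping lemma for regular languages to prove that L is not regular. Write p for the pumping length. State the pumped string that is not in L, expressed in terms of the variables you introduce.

a^{p+p!} b^{p+p!}

Assume L is regular; let p be its pumping constant.
Choose w = a^p b^{p+p!}. Since p ≠ p+p!, w ∈ L; and |w| ≥ p.
By the pumping lemma, w = xyz with |xy| ≤ p and |y| > 0.
Because |xy| ≤ p and w begins with p copies of a, we have y = a^k with 1 ≤ k ≤ p.
Since 1 ≤ k ≤ p, k divides p!; set t = 1 + p!/k. Then xy^t z has p + (p!/k)·k = p + p! copies of a. Now the a-count equals the b-count, so i ≠ j fails. So xy^t z = a^{p+p!} b^{p+p!} ∉ L.
This contradicts the pumping lemma, so L is not regular.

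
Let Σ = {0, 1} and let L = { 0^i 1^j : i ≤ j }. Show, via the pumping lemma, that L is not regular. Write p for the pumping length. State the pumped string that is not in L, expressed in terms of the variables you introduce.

0^{p+k} 1^p

Assume L is regular. Let p be the pumping length given by the pumping lemma.
Choose w = 0^p 1^p ∈ L, with |w| = 2p ≥ p.
The pumping lemma gives a decomposition w = xyz where |xy| ≤ p and y is nonempty.
Because |xy| ≤ p and w begins with p copies of 0, we have y = 0^k with 1 ≤ k ≤ p.
Consider xy^2z = 0^{p+k} 1^p. Since k ≥ 1, the 0-count p+k exceeds the 1-count p, so i ≤ j fails; thus xy^2z ∉ L.
This contradicts the pumping lemma, so L is not regular.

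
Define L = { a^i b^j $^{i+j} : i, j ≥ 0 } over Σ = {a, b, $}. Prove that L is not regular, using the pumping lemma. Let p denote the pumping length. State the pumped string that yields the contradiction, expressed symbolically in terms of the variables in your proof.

a^{p+k} b^p $^{2p}

Assume L is regular. Let p be the pumping length given by the pumping lemma.
Take w = a^p b^p $^{2p} ∈ L (with i=j=p, i+j=2p), |w| = 4p ≥ p.
Write w = xyz as guaranteed by the lemma, with |xy| ≤ p and y is nonempty.
Because |xy| ≤ p and w begins with p copies of a, we have y = a^k with 1 ≤ k ≤ p.
Consider xy^2z = a^{p+k} b^p $^{2p}. Now the a- and b-counts sum to 2p+k, but the $-count is 2p ≠ 2p+k. So xy^2z ∉ L.
Contradiction. Therefore L is not regular.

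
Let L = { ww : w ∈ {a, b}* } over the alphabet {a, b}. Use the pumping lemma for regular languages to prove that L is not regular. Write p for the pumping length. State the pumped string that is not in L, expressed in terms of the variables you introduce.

Toward a contradiction, assume L is regular with pumping length p.
Take w = a^p b^p a^p b^p = uu where u = a^pb^p; then w ∈ L and |w| = 4p ≥ p.
Write w = xyz as guaranteed by the lemma, with |xy| ≤ p and |y| > 0.
Because |xy| ≤ p and w begins with p copies of a, we have y = a^k with 1 ≤ k ≤ p.
Pump with i = 2: xy^2z = a^{p+k} b^p a^p b^p, of length 4p+k. Suppose this equals vv. The string starts with a and ends with b, so v does too; thus the boundary between the two copies of v is a b→a transition. There is exactly one such transition, at position 2p+k, so |v| = 2p+k and |vv| = 4p+2k ≠ 4p+k since k ≥ 1. So xy^2z ∉ L.
This is a contradiction; hence L is not regular.

a^{p+k} b^p a^p b^p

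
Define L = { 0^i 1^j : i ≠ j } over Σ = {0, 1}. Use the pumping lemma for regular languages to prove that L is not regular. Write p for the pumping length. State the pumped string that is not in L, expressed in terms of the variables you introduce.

Suppose for contradiction that L is regular, and let p be the pumping length.
Choose w = 0^p 1^{p+p!}. Since p ≠ p+p!, w ∈ L; and |w| ≥ p.
By the pumping lemma, w = xyz with |xy| ≤ p and |y| > 0.
The first p characters of w are 0's, so xy (and hence y) consists only of 0's. Write y = 0^k, 1 ≤ k ≤ p.
Since 1 ≤ k ≤ p, k divides p!; set t = 1 + p!/k. Then xy^t z has p + (p!/k)·k = p + p! copies of 0. Now the 0-count equals the 1-count, so i ≠ j fails. So xy^t z = 0^{p+p!} 1^{p+p!} ∉ L.
This is a contradiction; hence L is not regular.

0^{p+p!} 1^{p+p!}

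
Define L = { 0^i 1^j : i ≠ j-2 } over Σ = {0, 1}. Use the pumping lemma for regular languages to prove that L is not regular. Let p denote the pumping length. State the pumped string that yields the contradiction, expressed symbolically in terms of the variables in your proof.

Assume L is regular. Let p be the pumping length given by the pumping lemma.
Choose w = 0^p 1^{p+p!+2}. Since p ≠ (p+p!+2)-2 = p+p!, w ∈ L; and |w| ≥ p.
The pumping lemma gives a decomposition w = xyz where |xy| ≤ p and |y| ≥ 1.
Because |xy| ≤ p and w begins with p copies of 0, we have y = 0^k with 1 ≤ k ≤ p.
Since 1 ≤ k ≤ p, k divides p!; set t = 1 + p!/k. Then xy^t z has p + (p!/k)·k = p + p! copies of 0. Now the 0-count is p+p! and (1-count)-2 = (p+p!+2)-2 = p+p!, so i ≠ j-2 fails. So xy^t z = 0^{p+p!} 1^{p+p!+2} ∉ L.
This is a contradiction; hence L is not regular.

0^{p+p!} 1^{p+p!+2}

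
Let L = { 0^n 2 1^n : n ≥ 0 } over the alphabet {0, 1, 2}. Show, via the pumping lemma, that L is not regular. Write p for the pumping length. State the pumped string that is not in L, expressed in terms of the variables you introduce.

0^{p+k} 2 1^p

Assume L is regular. Let p be the pumping length given by the pumping lemma.
Take w = 0^p 2 1^p ∈ L with |w| = 2p+1 ≥ p.
By the pumping lemma, w = xyz with |xy| ≤ p and |y| ≥ 1.
The first p characters of w are 0's, so xy (and hence y) consists only of 0's. Write y = 0^k, 1 ≤ k ≤ p.
Pump with i = 2: xy^2z = 0^{p+k} 2 1^p, which would require p+k = p. But k ≥ 1, so xy^2z ∉ L.
This contradicts the pumping lemma, so L is not regular.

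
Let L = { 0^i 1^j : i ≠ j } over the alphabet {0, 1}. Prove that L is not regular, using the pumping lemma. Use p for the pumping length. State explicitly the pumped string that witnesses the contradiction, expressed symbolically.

Assume L is regular. Let p be the pumping length given by the pumping lemma.
Choose w = 0^p 1^{p+p!}. Since p ≠ p+p!, w ∈ L; and |w| ≥ p.
Write w = xyz as guaranteed by the lemma, with |xy| ≤ p and |y| > 0.
The first p characters of w are 0's, so xy (and hence y) consists only of 0's. Write y = 0^k, 1 ≤ k ≤ p.
Since 1 ≤ k ≤ p, k divides p!; set t = 1 + p!/k. Then xy^t z has p + (p!/k)·k = p + p! copies of 0. Now the 0-count equals the 1-count, so i ≠ j fails. So xy^t z = 0^{p+p!} 1^{p+p!} ∉ L.
This is a contradiction; hence L is not regular.

0^{p+p!} 1^{p+p!}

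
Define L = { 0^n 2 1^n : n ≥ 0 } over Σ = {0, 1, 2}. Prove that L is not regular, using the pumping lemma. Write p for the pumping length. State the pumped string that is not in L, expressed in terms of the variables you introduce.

Assume L is regular; let p be its pumping constant.
Take w = 0^p 2 1^p ∈ L with |w| = 2p+1 ≥ p.
Write w = xyz as guaranteed by the lemma, with |xy| ≤ p and y is nonempty.
The first p characters of w are 0's, so xy (and hence y) consists only of 0's. Write y = 0^k, 1 ≤ k ≤ p.
Pump with i = 2: xy^2z = 0^{p+k} 2 1^p, which would require p+k = p. But k ≥ 1, so xy^2z ∉ L.
This contradicts the pumping lemma, so L is not regular.

0^{p+k} 2 1^p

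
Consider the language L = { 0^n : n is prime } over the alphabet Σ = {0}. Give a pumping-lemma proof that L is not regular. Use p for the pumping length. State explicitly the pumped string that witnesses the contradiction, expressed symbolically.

0^{q(1+k)}

Assume L is regular. Let p be the pumping length given by the pumping lemma.
Let q be a prime with q ≥ p+2 (infinitely many primes exist), and take w = 0^q ∈ L with |w| = q ≥ p.
Write w = xyz as guaranteed by the lemma, with |xy| ≤ p and |y| ≥ 1.
Then y = 0^k for some k with 1 ≤ k ≤ p.
Since 1 ≤ k ≤ p, |xz| = q-k. Pump with i = q+1: |xy^{q+1}z| = (q-k)+(q+1)k = q+qk = q(1+k), which is composite (both factors ≥ 2). So xy^{q+1}z = 0^{q(1+k)} ∉ L.
Contradiction. Therefore L is not regular.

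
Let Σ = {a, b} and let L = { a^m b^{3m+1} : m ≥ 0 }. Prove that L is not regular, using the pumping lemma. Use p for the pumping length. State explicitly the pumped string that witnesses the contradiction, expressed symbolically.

a^{p+k} b^{3p+1}

Assume L is regular. Let p be the pumping length given by the pumping lemma.
Take w = a^p b^{3p+1}. Then w ∈ L and |w| = 4p+1 ≥ p.
By the pumping lemma, w = xyz with |xy| ≤ p and |y| > 0.
The first p characters of w are a's, so xy (and hence y) consists only of a's. Write y = a^k, 1 ≤ k ≤ p.
Pump with i = 2: xy^2z = a^{p+k} b^{3p+1}. For this to lie in L we would need 3p+1 = 3(p+k)+1, which forces k = 0. But k ≥ 1, so xy^2z ∉ L.
Contradiction. Therefore L is not regular.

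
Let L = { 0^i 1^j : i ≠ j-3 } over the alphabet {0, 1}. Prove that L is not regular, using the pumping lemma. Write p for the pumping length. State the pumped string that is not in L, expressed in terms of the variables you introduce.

Assume L is regular. Let p be the pumping length given by the pumping lemma.
Choose w = 0^p 1^{p+p!+3}. Since p ≠ (p+p!+3)-3 = p+p!, w ∈ L; and |w| ≥ p.
By the pumping lemma, w = xyz with |xy| ≤ p and |y| > 0.
Because |xy| ≤ p and w begins with p copies of 0, we have y = 0^k with 1 ≤ k ≤ p.
Since 1 ≤ k ≤ p, k divides p!; set t = 1 + p!/k. Then xy^t z has p + (p!/k)·k = p + p! copies of 0. Now the 0-count is p+p! and (1-count)-3 = (p+p!+3)-3 = p+p!, so i ≠ j-3 fails. So xy^t z = 0^{p+p!} 1^{p+p!+3} ∉ L.
Contradiction. Therefore L is not regular.

0^{p+p!} 1^{p+p!+3}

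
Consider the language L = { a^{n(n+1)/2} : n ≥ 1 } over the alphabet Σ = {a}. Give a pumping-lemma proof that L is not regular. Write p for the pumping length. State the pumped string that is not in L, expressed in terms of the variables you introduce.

a^{p(p+1)/2+k}

Assume L is regular. Let p be the pumping length given by the pumping lemma.
Take w = a^{p(p+1)/2} ∈ L with |w| = p(p+1)/2 ≥ p.
By the pumping lemma, w = xyz with |xy| ≤ p and y is nonempty.
Then y = a^k for some k with 1 ≤ k ≤ p.
Pump with i = 2: xy^2z = a^{p(p+1)/2+k}. Since 1 ≤ k ≤ p, p(p+1)/2 < p(p+1)/2+k ≤ p(p+1)/2+p < (p+1)(p+2)/2, so p(p+1)/2+k is strictly between consecutive triangular numbers. So xy^2z ∉ L.
This is a contradiction; hence L is not regular.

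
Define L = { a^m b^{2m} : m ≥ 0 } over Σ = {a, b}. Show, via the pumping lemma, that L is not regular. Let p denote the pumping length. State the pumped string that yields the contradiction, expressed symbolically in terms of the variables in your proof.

a^{p+k} b^{2p}

Assume L is regular; let p be its pumping constant.
Choose w = a^p b^{2p}, which is in L with |w| = 3p ≥ p.
By the pumping lemma, w = xyz with |xy| ≤ p and |y| ≥ 1.
Because |xy| ≤ p and w begins with p copies of a, we have y = a^k with 1 ≤ k ≤ p.
Pump with i = 2: xy^2z = a^{p+k} b^{2p}. For this to lie in L we would need 2p = 2(p+k), which forces k = 0. But k ≥ 1, so xy^2z ∉ L.
Contradiction. Therefore L is not regular.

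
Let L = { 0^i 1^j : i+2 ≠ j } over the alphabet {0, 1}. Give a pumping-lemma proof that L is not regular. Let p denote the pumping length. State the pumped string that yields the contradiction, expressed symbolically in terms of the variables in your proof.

Suppose for contradiction that L is regular, and let p be the pumping length.
Choose w = 0^p 1^{p+p!+2}. Since p ≠ (p+p!+2)-2 = p+p!, w ∈ L; and |w| ≥ p.
The pumping lemma gives a decomposition w = xyz where |xy| ≤ p and y is nonempty.
Since the first p symbols of w are all 0's and |xy| ≤ p, y lies entirely in the leading 0-block: y = 0^k for some k with 1 ≤ k ≤ p.
Since 1 ≤ k ≤ p, k divides p!; set t = 1 + p!/k. Then xy^t z has p + (p!/k)·k = p + p! copies of 0. Now the 0-count is p+p! and (1-count)-2 = (p+p!+2)-2 = p+p!, so i+2 ≠ j fails. So xy^t z = 0^{p+p!} 1^{p+p!+2} ∉ L.
This is a contradiction; hence L is not regular.

0^{p+p!} 1^{p+p!+2}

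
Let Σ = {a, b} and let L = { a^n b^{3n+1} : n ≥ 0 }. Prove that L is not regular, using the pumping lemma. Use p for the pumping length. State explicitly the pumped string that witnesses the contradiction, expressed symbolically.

Assume L is regular; let p be its pumping constant.
Let w = a^p b^{3p+1} ∈ L; note |w| = 4p+1 ≥ p.
Write w = xyz as guaranteed by the lemma, with |xy| ≤ p and |y| > 0.
Because |xy| ≤ p and w begins with p copies of a, we have y = a^k with 1 ≤ k ≤ p.
Pump with i = 2: xy^2z = a^{p+k} b^{3p+1}. For this to lie in L we would need 3p+1 = 3(p+k)+1, which forces k = 0. But k ≥ 1, so xy^2z ∉ L.
This is a contradiction; hence L is not regular.

a^{p+k} b^{3p+1}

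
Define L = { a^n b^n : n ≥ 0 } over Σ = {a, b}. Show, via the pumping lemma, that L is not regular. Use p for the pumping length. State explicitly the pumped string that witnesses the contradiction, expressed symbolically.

Assume L is regular. Let p be the pumping length given by the pumping lemma.
Take w = a^p b^p. Then w ∈ L and |w| = 2p ≥ p.
The pumping lemma gives a decomposition w = xyz where |xy| ≤ p and |y| ≥ 1.
Since the first p symbols of w are all a's and |xy| ≤ p, y lies entirely in the leading a-block: y = a^k for some k with 1 ≤ k ≤ p.
Pump with i = 2: xy^2z = a^{p+k} b^p. For this to lie in L we would need p = p+k, which forces k = 0. But k ≥ 1, so xy^2z ∉ L.
This is a contradiction; hence L is not regular.

a^{p+k} b^p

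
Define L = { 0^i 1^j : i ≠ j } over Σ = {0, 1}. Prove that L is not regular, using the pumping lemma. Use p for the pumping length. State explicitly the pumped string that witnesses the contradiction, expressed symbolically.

Assume L is regular; let p be its pumping constant.
Choose w = 0^p 1^{p+p!}. Since p ≠ p+p!, w ∈ L; and |w| ≥ p.
By the pumping lemma, w = xyz with |xy| ≤ p and y is nonempty.
Since the first p symbols of w are all 0's and |xy| ≤ p, y lies entirely in the leading 0-block: y = 0^k for some k with 1 ≤ k ≤ p.
Since 1 ≤ k ≤ p, k divides p!; set t = 1 + p!/k. Then xy^t z has p + (p!/k)·k = p + p! copies of 0. Now the 0-count equals the 1-count, so i ≠ j fails. So xy^t z = 0^{p+p!} 1^{p+p!} ∉ L.
This is a contradiction; hence L is not regular.

0^{p+p!} 1^{p+p!}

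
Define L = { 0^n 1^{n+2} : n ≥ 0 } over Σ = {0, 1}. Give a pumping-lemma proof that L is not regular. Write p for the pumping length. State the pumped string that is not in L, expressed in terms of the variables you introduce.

0^{p+k} 1^{p+2}

Suppose for contradiction that L is regular, and let p be the pumping length.
Let w = 0^p 1^{p+2} ∈ L; note |w| = 2p+2 ≥ p.
By the pumping lemma, w = xyz with |xy| ≤ p and |y| ≥ 1.
The first p characters of w are 0's, so xy (and hence y) consists only of 0's. Write y = 0^k, 1 ≤ k ≤ p.
Pump with i = 2: xy^2z = 0^{p+k} 1^{p+2}. For this to lie in L we would need p+2 = (p+k)+2, which forces k = 0. But k ≥ 1, so xy^2z ∉ L.
This contradicts the pumping lemma, so L is not regular.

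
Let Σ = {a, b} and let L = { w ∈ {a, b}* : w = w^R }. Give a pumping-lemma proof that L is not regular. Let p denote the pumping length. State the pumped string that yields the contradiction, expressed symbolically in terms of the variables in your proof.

a^{p+k} b a^p

Assume L is regular. Let p be the pumping length given by the pumping lemma.
Take w = a^p b a^p, a palindrome of length 2p+1 ≥ p.
By the pumping lemma, w = xyz with |xy| ≤ p and |y| > 0.
Since the first p symbols of w are all a's and |xy| ≤ p, y lies entirely in the leading a-block: y = a^k for some k with 1 ≤ k ≤ p.
Pump with i = 2: xy^2z = a^{p+k} b a^p. Its reverse is a^p b a^{p+k}, which differs from xy^2z since k ≥ 1. So xy^2z is not a palindrome and xy^2z ∉ L.
This contradicts the pumping lemma, so L is not regular.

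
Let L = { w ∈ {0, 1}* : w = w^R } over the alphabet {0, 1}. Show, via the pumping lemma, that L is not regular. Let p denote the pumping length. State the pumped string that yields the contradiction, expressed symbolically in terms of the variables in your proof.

0^{p+k} 1 0^p

Assume L is regular. Let p be the pumping length given by the pumping lemma.
Take w = 0^p 1 0^p, a palindrome of length 2p+1 ≥ p.
By the pumping lemma, w = xyz with |xy| ≤ p and |y| ≥ 1.
Because |xy| ≤ p and w begins with p copies of 0, we have y = 0^k with 1 ≤ k ≤ p.
Pump with i = 2: xy^2z = 0^{p+k} 1 0^p. Its reverse is 0^p 1 0^{p+k}, which differs from xy^2z since k ≥ 1. So xy^2z is not a palindrome and xy^2z ∉ L.
This is a contradiction; hence L is not regular.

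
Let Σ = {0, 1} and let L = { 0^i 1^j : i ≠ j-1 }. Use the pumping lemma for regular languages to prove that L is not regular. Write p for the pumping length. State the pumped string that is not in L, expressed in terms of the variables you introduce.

0^{p+p!} 1^{p+p!+1}

Assume L is regular; let p be its pumping constant.
Choose w = 0^p 1^{p+p!+1}. Since p ≠ (p+p!+1)-1 = p+p!, w ∈ L; and |w| ≥ p.
Write w = xyz as guaranteed by the lemma, with |xy| ≤ p and y is nonempty.
Since the first p symbols of w are all 0's and |xy| ≤ p, y lies entirely in the leading 0-block: y = 0^k for some k with 1 ≤ k ≤ p.
Since 1 ≤ k ≤ p, k divides p!; set t = 1 + p!/k. Then xy^t z has p + (p!/k)·k = p + p! copies of 0. Now the 0-count is p+p! and (1-count)-1 = (p+p!+1)-1 = p+p!, so i ≠ j-1 fails. So xy^t z = 0^{p+p!} 1^{p+p!+1} ∉ L.
Contradiction. Therefore L is not regular.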